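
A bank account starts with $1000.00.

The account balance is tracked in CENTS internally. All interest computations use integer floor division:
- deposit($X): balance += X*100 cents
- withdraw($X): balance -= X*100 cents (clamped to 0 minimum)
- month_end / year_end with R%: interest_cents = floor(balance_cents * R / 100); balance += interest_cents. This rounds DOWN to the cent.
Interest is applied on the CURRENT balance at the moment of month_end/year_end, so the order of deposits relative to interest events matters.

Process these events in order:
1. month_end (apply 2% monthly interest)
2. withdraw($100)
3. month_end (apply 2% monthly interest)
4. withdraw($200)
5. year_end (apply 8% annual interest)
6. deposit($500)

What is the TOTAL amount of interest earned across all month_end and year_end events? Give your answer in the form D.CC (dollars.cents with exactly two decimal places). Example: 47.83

Answer: 97.47

Derivation:
After 1 (month_end (apply 2% monthly interest)): balance=$1020.00 total_interest=$20.00
After 2 (withdraw($100)): balance=$920.00 total_interest=$20.00
After 3 (month_end (apply 2% monthly interest)): balance=$938.40 total_interest=$38.40
After 4 (withdraw($200)): balance=$738.40 total_interest=$38.40
After 5 (year_end (apply 8% annual interest)): balance=$797.47 total_interest=$97.47
After 6 (deposit($500)): balance=$1297.47 total_interest=$97.47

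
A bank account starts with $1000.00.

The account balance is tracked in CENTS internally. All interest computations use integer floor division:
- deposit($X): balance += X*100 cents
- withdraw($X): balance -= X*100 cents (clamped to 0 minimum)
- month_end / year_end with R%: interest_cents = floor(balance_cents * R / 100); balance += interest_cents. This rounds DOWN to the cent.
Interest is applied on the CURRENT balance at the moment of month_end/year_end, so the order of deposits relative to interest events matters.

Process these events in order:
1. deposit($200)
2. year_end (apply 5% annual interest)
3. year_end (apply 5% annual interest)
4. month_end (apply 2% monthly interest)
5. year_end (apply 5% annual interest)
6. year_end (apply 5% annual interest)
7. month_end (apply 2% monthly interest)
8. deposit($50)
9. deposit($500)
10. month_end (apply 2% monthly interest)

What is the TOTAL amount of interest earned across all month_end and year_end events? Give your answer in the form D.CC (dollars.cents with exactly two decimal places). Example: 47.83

After 1 (deposit($200)): balance=$1200.00 total_interest=$0.00
After 2 (year_end (apply 5% annual interest)): balance=$1260.00 total_interest=$60.00
After 3 (year_end (apply 5% annual interest)): balance=$1323.00 total_interest=$123.00
After 4 (month_end (apply 2% monthly interest)): balance=$1349.46 total_interest=$149.46
After 5 (year_end (apply 5% annual interest)): balance=$1416.93 total_interest=$216.93
After 6 (year_end (apply 5% annual interest)): balance=$1487.77 total_interest=$287.77
After 7 (month_end (apply 2% monthly interest)): balance=$1517.52 total_interest=$317.52
After 8 (deposit($50)): balance=$1567.52 total_interest=$317.52
After 9 (deposit($500)): balance=$2067.52 total_interest=$317.52
After 10 (month_end (apply 2% monthly interest)): balance=$2108.87 total_interest=$358.87

Answer: 358.87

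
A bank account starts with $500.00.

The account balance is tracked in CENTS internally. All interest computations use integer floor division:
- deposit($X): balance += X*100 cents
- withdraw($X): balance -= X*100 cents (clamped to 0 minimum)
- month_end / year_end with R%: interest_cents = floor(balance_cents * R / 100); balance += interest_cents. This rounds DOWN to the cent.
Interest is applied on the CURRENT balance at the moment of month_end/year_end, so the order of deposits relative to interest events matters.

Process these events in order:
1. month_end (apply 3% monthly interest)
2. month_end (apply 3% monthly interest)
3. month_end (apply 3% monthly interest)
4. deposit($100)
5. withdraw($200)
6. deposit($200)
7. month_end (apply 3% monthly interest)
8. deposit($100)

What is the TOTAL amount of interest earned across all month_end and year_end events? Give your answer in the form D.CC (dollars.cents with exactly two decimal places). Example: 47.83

Answer: 65.75

Derivation:
After 1 (month_end (apply 3% monthly interest)): balance=$515.00 total_interest=$15.00
After 2 (month_end (apply 3% monthly interest)): balance=$530.45 total_interest=$30.45
After 3 (month_end (apply 3% monthly interest)): balance=$546.36 total_interest=$46.36
After 4 (deposit($100)): balance=$646.36 total_interest=$46.36
After 5 (withdraw($200)): balance=$446.36 total_interest=$46.36
After 6 (deposit($200)): balance=$646.36 total_interest=$46.36
After 7 (month_end (apply 3% monthly interest)): balance=$665.75 total_interest=$65.75
After 8 (deposit($100)): balance=$765.75 total_interest=$65.75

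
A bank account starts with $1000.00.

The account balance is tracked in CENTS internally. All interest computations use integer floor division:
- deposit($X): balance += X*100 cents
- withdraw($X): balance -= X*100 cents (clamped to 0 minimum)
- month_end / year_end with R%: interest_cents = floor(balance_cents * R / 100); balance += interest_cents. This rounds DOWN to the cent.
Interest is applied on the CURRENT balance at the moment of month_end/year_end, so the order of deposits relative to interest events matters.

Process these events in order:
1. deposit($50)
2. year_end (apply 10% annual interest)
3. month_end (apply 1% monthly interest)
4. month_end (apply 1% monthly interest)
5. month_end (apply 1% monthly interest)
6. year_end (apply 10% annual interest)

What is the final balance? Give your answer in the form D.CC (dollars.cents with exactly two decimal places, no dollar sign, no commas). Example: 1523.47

Answer: 1308.98

Derivation:
After 1 (deposit($50)): balance=$1050.00 total_interest=$0.00
After 2 (year_end (apply 10% annual interest)): balance=$1155.00 total_interest=$105.00
After 3 (month_end (apply 1% monthly interest)): balance=$1166.55 total_interest=$116.55
After 4 (month_end (apply 1% monthly interest)): balance=$1178.21 total_interest=$128.21
After 5 (month_end (apply 1% monthly interest)): balance=$1189.99 total_interest=$139.99
After 6 (year_end (apply 10% annual interest)): balance=$1308.98 total_interest=$258.98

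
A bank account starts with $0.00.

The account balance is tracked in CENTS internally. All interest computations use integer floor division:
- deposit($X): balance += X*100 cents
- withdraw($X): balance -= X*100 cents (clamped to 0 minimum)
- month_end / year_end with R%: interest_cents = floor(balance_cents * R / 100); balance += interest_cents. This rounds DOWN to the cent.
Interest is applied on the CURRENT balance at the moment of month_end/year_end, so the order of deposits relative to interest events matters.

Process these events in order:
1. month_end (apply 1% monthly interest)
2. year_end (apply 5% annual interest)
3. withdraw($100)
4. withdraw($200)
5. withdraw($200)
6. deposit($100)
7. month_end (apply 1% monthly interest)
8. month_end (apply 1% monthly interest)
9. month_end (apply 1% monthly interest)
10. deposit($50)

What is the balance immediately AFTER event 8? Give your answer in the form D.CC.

Answer: 102.01

Derivation:
After 1 (month_end (apply 1% monthly interest)): balance=$0.00 total_interest=$0.00
After 2 (year_end (apply 5% annual interest)): balance=$0.00 total_interest=$0.00
After 3 (withdraw($100)): balance=$0.00 total_interest=$0.00
After 4 (withdraw($200)): balance=$0.00 total_interest=$0.00
After 5 (withdraw($200)): balance=$0.00 total_interest=$0.00
After 6 (deposit($100)): balance=$100.00 total_interest=$0.00
After 7 (month_end (apply 1% monthly interest)): balance=$101.00 total_interest=$1.00
After 8 (month_end (apply 1% monthly interest)): balance=$102.01 total_interest=$2.01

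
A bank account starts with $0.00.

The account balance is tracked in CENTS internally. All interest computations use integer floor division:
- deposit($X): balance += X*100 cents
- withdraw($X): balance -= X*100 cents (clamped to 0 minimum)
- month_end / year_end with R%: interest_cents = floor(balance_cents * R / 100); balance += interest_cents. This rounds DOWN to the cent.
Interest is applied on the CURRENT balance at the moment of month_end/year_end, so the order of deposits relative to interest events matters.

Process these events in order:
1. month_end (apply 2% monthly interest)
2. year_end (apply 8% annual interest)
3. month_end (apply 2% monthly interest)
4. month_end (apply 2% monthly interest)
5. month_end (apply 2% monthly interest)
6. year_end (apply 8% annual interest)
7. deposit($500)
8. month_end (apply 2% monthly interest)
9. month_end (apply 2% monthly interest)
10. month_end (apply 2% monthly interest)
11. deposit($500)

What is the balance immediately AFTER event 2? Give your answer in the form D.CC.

Answer: 0.00

Derivation:
After 1 (month_end (apply 2% monthly interest)): balance=$0.00 total_interest=$0.00
After 2 (year_end (apply 8% annual interest)): balance=$0.00 total_interest=$0.00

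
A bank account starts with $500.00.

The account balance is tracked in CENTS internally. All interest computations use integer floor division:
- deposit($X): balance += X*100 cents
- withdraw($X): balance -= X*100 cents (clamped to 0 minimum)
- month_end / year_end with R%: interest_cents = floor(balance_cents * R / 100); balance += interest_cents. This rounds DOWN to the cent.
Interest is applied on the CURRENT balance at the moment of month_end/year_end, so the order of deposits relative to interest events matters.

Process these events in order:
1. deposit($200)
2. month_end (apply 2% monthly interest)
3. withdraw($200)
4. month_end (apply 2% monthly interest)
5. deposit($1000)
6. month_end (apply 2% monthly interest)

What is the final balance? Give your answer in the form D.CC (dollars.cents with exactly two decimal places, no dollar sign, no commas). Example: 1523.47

After 1 (deposit($200)): balance=$700.00 total_interest=$0.00
After 2 (month_end (apply 2% monthly interest)): balance=$714.00 total_interest=$14.00
After 3 (withdraw($200)): balance=$514.00 total_interest=$14.00
After 4 (month_end (apply 2% monthly interest)): balance=$524.28 total_interest=$24.28
After 5 (deposit($1000)): balance=$1524.28 total_interest=$24.28
After 6 (month_end (apply 2% monthly interest)): balance=$1554.76 total_interest=$54.76

Answer: 1554.76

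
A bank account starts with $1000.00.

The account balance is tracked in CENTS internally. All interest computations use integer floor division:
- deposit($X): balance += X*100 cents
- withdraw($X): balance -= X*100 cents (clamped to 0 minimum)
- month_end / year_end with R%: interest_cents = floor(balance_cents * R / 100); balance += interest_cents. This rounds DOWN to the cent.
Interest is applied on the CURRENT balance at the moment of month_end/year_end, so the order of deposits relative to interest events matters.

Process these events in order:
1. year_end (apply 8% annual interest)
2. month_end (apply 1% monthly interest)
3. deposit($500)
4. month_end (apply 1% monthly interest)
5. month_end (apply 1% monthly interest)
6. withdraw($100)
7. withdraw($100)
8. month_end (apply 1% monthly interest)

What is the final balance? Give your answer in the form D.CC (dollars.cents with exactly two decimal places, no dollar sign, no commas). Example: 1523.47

Answer: 1436.98

Derivation:
After 1 (year_end (apply 8% annual interest)): balance=$1080.00 total_interest=$80.00
After 2 (month_end (apply 1% monthly interest)): balance=$1090.80 total_interest=$90.80
After 3 (deposit($500)): balance=$1590.80 total_interest=$90.80
After 4 (month_end (apply 1% monthly interest)): balance=$1606.70 total_interest=$106.70
After 5 (month_end (apply 1% monthly interest)): balance=$1622.76 total_interest=$122.76
After 6 (withdraw($100)): balance=$1522.76 total_interest=$122.76
After 7 (withdraw($100)): balance=$1422.76 total_interest=$122.76
After 8 (month_end (apply 1% monthly interest)): balance=$1436.98 total_interest=$136.98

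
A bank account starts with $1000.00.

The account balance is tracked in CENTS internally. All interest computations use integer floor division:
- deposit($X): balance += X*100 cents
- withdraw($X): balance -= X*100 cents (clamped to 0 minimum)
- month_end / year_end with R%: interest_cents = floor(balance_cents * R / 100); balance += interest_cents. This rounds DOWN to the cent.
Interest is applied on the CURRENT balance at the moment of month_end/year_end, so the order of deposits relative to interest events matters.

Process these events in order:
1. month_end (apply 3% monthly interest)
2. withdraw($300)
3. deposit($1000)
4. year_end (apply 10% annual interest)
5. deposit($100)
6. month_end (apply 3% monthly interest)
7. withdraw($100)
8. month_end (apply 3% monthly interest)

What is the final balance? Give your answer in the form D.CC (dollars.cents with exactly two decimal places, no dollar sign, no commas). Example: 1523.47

Answer: 2021.98

Derivation:
After 1 (month_end (apply 3% monthly interest)): balance=$1030.00 total_interest=$30.00
After 2 (withdraw($300)): balance=$730.00 total_interest=$30.00
After 3 (deposit($1000)): balance=$1730.00 total_interest=$30.00
After 4 (year_end (apply 10% annual interest)): balance=$1903.00 total_interest=$203.00
After 5 (deposit($100)): balance=$2003.00 total_interest=$203.00
After 6 (month_end (apply 3% monthly interest)): balance=$2063.09 total_interest=$263.09
After 7 (withdraw($100)): balance=$1963.09 total_interest=$263.09
After 8 (month_end (apply 3% monthly interest)): balance=$2021.98 total_interest=$321.98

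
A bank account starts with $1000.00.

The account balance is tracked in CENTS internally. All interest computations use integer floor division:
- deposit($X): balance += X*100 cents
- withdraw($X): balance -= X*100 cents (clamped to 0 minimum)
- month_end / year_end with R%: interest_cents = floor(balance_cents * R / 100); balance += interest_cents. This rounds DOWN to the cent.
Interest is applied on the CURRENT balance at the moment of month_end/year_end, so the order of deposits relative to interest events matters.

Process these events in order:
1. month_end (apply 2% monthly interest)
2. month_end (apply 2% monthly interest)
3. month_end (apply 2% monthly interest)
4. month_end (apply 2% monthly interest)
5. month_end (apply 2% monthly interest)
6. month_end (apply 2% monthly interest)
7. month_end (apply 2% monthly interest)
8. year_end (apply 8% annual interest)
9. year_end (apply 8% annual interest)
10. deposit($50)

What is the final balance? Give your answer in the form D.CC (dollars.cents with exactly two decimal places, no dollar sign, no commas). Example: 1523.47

Answer: 1389.79

Derivation:
After 1 (month_end (apply 2% monthly interest)): balance=$1020.00 total_interest=$20.00
After 2 (month_end (apply 2% monthly interest)): balance=$1040.40 total_interest=$40.40
After 3 (month_end (apply 2% monthly interest)): balance=$1061.20 total_interest=$61.20
After 4 (month_end (apply 2% monthly interest)): balance=$1082.42 total_interest=$82.42
After 5 (month_end (apply 2% monthly interest)): balance=$1104.06 total_interest=$104.06
After 6 (month_end (apply 2% monthly interest)): balance=$1126.14 total_interest=$126.14
After 7 (month_end (apply 2% monthly interest)): balance=$1148.66 total_interest=$148.66
After 8 (year_end (apply 8% annual interest)): balance=$1240.55 total_interest=$240.55
After 9 (year_end (apply 8% annual interest)): balance=$1339.79 total_interest=$339.79
After 10 (deposit($50)): balance=$1389.79 total_interest=$339.79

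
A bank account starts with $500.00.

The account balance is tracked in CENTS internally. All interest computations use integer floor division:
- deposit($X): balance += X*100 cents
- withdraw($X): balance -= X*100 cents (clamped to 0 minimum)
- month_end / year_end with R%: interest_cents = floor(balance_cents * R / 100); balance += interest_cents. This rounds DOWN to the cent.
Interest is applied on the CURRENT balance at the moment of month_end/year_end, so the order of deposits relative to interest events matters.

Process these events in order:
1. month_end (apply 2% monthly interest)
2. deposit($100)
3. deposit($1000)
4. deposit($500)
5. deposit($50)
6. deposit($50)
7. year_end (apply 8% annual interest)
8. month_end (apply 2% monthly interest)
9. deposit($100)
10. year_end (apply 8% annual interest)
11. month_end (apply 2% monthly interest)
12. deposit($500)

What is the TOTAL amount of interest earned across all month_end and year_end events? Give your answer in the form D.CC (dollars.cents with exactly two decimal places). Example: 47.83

Answer: 492.03

Derivation:
After 1 (month_end (apply 2% monthly interest)): balance=$510.00 total_interest=$10.00
After 2 (deposit($100)): balance=$610.00 total_interest=$10.00
After 3 (deposit($1000)): balance=$1610.00 total_interest=$10.00
After 4 (deposit($500)): balance=$2110.00 total_interest=$10.00
After 5 (deposit($50)): balance=$2160.00 total_interest=$10.00
After 6 (deposit($50)): balance=$2210.00 total_interest=$10.00
After 7 (year_end (apply 8% annual interest)): balance=$2386.80 total_interest=$186.80
After 8 (month_end (apply 2% monthly interest)): balance=$2434.53 total_interest=$234.53
After 9 (deposit($100)): balance=$2534.53 total_interest=$234.53
After 10 (year_end (apply 8% annual interest)): balance=$2737.29 total_interest=$437.29
After 11 (month_end (apply 2% monthly interest)): balance=$2792.03 total_interest=$492.03
After 12 (deposit($500)): balance=$3292.03 total_interest=$492.03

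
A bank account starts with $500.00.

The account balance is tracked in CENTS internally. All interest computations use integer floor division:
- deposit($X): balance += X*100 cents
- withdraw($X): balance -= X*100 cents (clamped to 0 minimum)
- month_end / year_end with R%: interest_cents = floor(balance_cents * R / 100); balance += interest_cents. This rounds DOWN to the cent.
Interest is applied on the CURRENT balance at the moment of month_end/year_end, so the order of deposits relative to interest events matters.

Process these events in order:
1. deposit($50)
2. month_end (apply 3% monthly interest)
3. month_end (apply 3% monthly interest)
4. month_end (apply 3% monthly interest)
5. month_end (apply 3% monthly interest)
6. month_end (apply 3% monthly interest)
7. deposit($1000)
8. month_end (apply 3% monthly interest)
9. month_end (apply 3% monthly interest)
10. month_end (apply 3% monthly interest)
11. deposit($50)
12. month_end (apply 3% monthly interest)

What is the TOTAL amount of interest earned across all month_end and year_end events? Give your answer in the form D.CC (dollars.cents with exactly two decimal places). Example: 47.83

After 1 (deposit($50)): balance=$550.00 total_interest=$0.00
After 2 (month_end (apply 3% monthly interest)): balance=$566.50 total_interest=$16.50
After 3 (month_end (apply 3% monthly interest)): balance=$583.49 total_interest=$33.49
After 4 (month_end (apply 3% monthly interest)): balance=$600.99 total_interest=$50.99
After 5 (month_end (apply 3% monthly interest)): balance=$619.01 total_interest=$69.01
After 6 (month_end (apply 3% monthly interest)): balance=$637.58 total_interest=$87.58
After 7 (deposit($1000)): balance=$1637.58 total_interest=$87.58
After 8 (month_end (apply 3% monthly interest)): balance=$1686.70 total_interest=$136.70
After 9 (month_end (apply 3% monthly interest)): balance=$1737.30 total_interest=$187.30
After 10 (month_end (apply 3% monthly interest)): balance=$1789.41 total_interest=$239.41
After 11 (deposit($50)): balance=$1839.41 total_interest=$239.41
After 12 (month_end (apply 3% monthly interest)): balance=$1894.59 total_interest=$294.59

Answer: 294.59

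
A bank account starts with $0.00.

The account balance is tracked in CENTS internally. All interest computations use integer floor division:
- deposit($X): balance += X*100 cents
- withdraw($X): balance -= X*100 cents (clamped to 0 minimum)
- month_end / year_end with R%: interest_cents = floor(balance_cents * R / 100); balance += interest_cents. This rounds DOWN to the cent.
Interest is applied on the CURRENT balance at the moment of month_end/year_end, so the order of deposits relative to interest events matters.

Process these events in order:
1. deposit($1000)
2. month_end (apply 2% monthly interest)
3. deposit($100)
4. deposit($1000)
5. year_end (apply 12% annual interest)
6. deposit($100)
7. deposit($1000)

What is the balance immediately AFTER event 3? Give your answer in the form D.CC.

Answer: 1120.00

Derivation:
After 1 (deposit($1000)): balance=$1000.00 total_interest=$0.00
After 2 (month_end (apply 2% monthly interest)): balance=$1020.00 total_interest=$20.00
After 3 (deposit($100)): balance=$1120.00 total_interest=$20.00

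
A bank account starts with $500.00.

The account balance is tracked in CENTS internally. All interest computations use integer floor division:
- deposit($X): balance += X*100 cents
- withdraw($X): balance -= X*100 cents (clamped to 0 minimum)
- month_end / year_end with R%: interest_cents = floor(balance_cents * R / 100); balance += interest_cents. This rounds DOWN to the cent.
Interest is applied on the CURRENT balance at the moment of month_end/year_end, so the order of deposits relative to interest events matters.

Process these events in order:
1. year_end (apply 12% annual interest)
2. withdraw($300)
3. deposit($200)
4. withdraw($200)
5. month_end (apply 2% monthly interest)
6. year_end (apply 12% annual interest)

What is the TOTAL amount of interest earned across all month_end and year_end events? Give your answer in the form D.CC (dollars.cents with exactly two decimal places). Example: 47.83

Answer: 97.02

Derivation:
After 1 (year_end (apply 12% annual interest)): balance=$560.00 total_interest=$60.00
After 2 (withdraw($300)): balance=$260.00 total_interest=$60.00
After 3 (deposit($200)): balance=$460.00 total_interest=$60.00
After 4 (withdraw($200)): balance=$260.00 total_interest=$60.00
After 5 (month_end (apply 2% monthly interest)): balance=$265.20 total_interest=$65.20
After 6 (year_end (apply 12% annual interest)): balance=$297.02 total_interest=$97.02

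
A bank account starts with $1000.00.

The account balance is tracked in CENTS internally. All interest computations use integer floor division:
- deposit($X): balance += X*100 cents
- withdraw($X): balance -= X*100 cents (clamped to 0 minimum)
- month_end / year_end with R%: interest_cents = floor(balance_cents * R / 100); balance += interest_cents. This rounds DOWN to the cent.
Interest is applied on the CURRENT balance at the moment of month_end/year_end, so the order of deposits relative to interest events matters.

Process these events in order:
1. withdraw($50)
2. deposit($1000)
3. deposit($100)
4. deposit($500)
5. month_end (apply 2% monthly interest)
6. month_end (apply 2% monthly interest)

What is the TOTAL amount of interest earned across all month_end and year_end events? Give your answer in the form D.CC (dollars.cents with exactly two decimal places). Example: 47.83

After 1 (withdraw($50)): balance=$950.00 total_interest=$0.00
After 2 (deposit($1000)): balance=$1950.00 total_interest=$0.00
After 3 (deposit($100)): balance=$2050.00 total_interest=$0.00
After 4 (deposit($500)): balance=$2550.00 total_interest=$0.00
After 5 (month_end (apply 2% monthly interest)): balance=$2601.00 total_interest=$51.00
After 6 (month_end (apply 2% monthly interest)): balance=$2653.02 total_interest=$103.02

Answer: 103.02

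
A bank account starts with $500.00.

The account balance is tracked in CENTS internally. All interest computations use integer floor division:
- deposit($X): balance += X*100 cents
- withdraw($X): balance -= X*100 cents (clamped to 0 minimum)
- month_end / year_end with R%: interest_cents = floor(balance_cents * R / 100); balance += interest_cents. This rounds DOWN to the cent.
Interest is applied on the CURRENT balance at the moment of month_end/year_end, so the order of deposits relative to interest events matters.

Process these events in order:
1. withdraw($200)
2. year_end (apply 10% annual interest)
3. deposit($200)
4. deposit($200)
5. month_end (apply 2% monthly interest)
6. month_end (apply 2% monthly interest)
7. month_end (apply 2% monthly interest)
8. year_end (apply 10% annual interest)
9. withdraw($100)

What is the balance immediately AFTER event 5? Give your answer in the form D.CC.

After 1 (withdraw($200)): balance=$300.00 total_interest=$0.00
After 2 (year_end (apply 10% annual interest)): balance=$330.00 total_interest=$30.00
After 3 (deposit($200)): balance=$530.00 total_interest=$30.00
After 4 (deposit($200)): balance=$730.00 total_interest=$30.00
After 5 (month_end (apply 2% monthly interest)): balance=$744.60 total_interest=$44.60

Answer: 744.60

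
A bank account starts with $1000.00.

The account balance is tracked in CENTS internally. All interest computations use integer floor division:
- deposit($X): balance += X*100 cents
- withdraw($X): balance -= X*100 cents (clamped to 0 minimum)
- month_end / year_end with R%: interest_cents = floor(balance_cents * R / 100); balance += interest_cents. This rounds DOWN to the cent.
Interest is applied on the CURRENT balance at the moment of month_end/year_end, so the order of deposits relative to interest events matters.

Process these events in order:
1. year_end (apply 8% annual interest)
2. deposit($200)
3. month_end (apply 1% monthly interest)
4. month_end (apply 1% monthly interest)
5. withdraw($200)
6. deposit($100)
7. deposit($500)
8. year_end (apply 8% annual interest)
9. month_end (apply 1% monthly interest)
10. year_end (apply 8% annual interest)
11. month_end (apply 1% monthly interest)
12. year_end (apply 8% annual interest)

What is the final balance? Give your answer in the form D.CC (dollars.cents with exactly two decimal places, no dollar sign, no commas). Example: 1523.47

After 1 (year_end (apply 8% annual interest)): balance=$1080.00 total_interest=$80.00
After 2 (deposit($200)): balance=$1280.00 total_interest=$80.00
After 3 (month_end (apply 1% monthly interest)): balance=$1292.80 total_interest=$92.80
After 4 (month_end (apply 1% monthly interest)): balance=$1305.72 total_interest=$105.72
After 5 (withdraw($200)): balance=$1105.72 total_interest=$105.72
After 6 (deposit($100)): balance=$1205.72 total_interest=$105.72
After 7 (deposit($500)): balance=$1705.72 total_interest=$105.72
After 8 (year_end (apply 8% annual interest)): balance=$1842.17 total_interest=$242.17
After 9 (month_end (apply 1% monthly interest)): balance=$1860.59 total_interest=$260.59
After 10 (year_end (apply 8% annual interest)): balance=$2009.43 total_interest=$409.43
After 11 (month_end (apply 1% monthly interest)): balance=$2029.52 total_interest=$429.52
After 12 (year_end (apply 8% annual interest)): balance=$2191.88 total_interest=$591.88

Answer: 2191.88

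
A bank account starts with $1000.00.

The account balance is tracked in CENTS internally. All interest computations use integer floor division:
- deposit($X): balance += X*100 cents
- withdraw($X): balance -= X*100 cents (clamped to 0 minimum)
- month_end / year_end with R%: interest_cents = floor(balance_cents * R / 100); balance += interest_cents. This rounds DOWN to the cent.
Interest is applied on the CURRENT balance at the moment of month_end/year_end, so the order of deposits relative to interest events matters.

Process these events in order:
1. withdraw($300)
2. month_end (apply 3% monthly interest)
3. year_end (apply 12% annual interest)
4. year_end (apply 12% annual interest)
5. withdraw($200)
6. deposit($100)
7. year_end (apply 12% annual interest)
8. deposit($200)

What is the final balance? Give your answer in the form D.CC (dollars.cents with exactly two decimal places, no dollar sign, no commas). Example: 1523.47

After 1 (withdraw($300)): balance=$700.00 total_interest=$0.00
After 2 (month_end (apply 3% monthly interest)): balance=$721.00 total_interest=$21.00
After 3 (year_end (apply 12% annual interest)): balance=$807.52 total_interest=$107.52
After 4 (year_end (apply 12% annual interest)): balance=$904.42 total_interest=$204.42
After 5 (withdraw($200)): balance=$704.42 total_interest=$204.42
After 6 (deposit($100)): balance=$804.42 total_interest=$204.42
After 7 (year_end (apply 12% annual interest)): balance=$900.95 total_interest=$300.95
After 8 (deposit($200)): balance=$1100.95 total_interest=$300.95

Answer: 1100.95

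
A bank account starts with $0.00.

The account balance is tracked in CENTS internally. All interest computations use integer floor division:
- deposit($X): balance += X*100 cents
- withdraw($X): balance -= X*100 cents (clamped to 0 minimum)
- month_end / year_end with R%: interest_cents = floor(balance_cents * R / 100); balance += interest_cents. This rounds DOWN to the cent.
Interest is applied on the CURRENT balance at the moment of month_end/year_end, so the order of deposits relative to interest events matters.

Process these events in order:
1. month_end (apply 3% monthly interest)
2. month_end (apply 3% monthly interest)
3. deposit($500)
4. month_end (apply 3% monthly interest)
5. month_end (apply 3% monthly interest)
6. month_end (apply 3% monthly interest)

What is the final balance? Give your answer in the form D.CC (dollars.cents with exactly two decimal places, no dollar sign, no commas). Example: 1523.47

Answer: 546.36

Derivation:
After 1 (month_end (apply 3% monthly interest)): balance=$0.00 total_interest=$0.00
After 2 (month_end (apply 3% monthly interest)): balance=$0.00 total_interest=$0.00
After 3 (deposit($500)): balance=$500.00 total_interest=$0.00
After 4 (month_end (apply 3% monthly interest)): balance=$515.00 total_interest=$15.00
After 5 (month_end (apply 3% monthly interest)): balance=$530.45 total_interest=$30.45
After 6 (month_end (apply 3% monthly interest)): balance=$546.36 total_interest=$46.36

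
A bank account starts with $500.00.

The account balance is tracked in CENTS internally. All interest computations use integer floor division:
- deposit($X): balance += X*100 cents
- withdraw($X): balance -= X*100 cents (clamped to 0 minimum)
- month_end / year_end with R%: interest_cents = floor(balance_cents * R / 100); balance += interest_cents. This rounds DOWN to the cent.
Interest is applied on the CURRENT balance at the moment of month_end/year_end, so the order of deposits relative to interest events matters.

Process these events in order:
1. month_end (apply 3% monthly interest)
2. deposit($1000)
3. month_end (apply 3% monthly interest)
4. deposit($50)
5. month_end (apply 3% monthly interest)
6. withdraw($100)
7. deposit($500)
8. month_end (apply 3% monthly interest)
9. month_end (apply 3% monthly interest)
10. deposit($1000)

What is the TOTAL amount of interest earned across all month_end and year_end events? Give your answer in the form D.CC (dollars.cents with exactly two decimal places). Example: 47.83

After 1 (month_end (apply 3% monthly interest)): balance=$515.00 total_interest=$15.00
After 2 (deposit($1000)): balance=$1515.00 total_interest=$15.00
After 3 (month_end (apply 3% monthly interest)): balance=$1560.45 total_interest=$60.45
After 4 (deposit($50)): balance=$1610.45 total_interest=$60.45
After 5 (month_end (apply 3% monthly interest)): balance=$1658.76 total_interest=$108.76
After 6 (withdraw($100)): balance=$1558.76 total_interest=$108.76
After 7 (deposit($500)): balance=$2058.76 total_interest=$108.76
After 8 (month_end (apply 3% monthly interest)): balance=$2120.52 total_interest=$170.52
After 9 (month_end (apply 3% monthly interest)): balance=$2184.13 total_interest=$234.13
After 10 (deposit($1000)): balance=$3184.13 total_interest=$234.13

Answer: 234.13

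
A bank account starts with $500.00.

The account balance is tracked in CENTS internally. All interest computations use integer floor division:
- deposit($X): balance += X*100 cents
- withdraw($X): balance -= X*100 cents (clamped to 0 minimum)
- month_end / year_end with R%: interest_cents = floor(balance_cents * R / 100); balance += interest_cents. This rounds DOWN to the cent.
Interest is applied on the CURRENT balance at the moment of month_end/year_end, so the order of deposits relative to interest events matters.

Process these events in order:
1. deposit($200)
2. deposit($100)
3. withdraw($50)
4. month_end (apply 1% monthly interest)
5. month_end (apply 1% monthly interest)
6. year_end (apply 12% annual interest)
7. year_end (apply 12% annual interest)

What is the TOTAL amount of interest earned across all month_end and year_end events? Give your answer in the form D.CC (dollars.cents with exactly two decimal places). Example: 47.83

Answer: 209.69

Derivation:
After 1 (deposit($200)): balance=$700.00 total_interest=$0.00
After 2 (deposit($100)): balance=$800.00 total_interest=$0.00
After 3 (withdraw($50)): balance=$750.00 total_interest=$0.00
After 4 (month_end (apply 1% monthly interest)): balance=$757.50 total_interest=$7.50
After 5 (month_end (apply 1% monthly interest)): balance=$765.07 total_interest=$15.07
After 6 (year_end (apply 12% annual interest)): balance=$856.87 total_interest=$106.87
After 7 (year_end (apply 12% annual interest)): balance=$959.69 total_interest=$209.69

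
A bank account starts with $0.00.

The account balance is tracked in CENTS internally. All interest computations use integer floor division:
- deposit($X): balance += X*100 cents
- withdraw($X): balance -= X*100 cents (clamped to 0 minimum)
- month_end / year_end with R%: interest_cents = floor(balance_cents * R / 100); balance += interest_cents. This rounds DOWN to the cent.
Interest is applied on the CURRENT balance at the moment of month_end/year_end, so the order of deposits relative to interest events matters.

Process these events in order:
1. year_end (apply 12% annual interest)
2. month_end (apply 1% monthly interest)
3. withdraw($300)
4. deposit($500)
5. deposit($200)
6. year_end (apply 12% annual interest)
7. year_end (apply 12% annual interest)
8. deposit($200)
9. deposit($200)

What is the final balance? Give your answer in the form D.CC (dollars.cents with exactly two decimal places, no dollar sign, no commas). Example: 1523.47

Answer: 1278.08

Derivation:
After 1 (year_end (apply 12% annual interest)): balance=$0.00 total_interest=$0.00
After 2 (month_end (apply 1% monthly interest)): balance=$0.00 total_interest=$0.00
After 3 (withdraw($300)): balance=$0.00 total_interest=$0.00
After 4 (deposit($500)): balance=$500.00 total_interest=$0.00
After 5 (deposit($200)): balance=$700.00 total_interest=$0.00
After 6 (year_end (apply 12% annual interest)): balance=$784.00 total_interest=$84.00
After 7 (year_end (apply 12% annual interest)): balance=$878.08 total_interest=$178.08
After 8 (deposit($200)): balance=$1078.08 total_interest=$178.08
After 9 (deposit($200)): balance=$1278.08 total_interest=$178.08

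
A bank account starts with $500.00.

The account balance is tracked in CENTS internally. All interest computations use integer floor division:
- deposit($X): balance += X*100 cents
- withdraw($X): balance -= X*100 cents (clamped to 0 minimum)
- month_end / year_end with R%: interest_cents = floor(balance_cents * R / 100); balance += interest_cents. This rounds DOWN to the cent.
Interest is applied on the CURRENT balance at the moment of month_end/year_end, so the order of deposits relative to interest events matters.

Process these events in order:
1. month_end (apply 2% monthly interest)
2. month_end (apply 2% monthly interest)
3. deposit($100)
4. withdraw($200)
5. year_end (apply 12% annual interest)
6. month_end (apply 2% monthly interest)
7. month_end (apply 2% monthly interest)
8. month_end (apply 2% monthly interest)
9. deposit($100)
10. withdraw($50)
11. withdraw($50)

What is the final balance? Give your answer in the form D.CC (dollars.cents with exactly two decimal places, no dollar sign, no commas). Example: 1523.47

Answer: 499.42

Derivation:
After 1 (month_end (apply 2% monthly interest)): balance=$510.00 total_interest=$10.00
After 2 (month_end (apply 2% monthly interest)): balance=$520.20 total_interest=$20.20
After 3 (deposit($100)): balance=$620.20 total_interest=$20.20
After 4 (withdraw($200)): balance=$420.20 total_interest=$20.20
After 5 (year_end (apply 12% annual interest)): balance=$470.62 total_interest=$70.62
After 6 (month_end (apply 2% monthly interest)): balance=$480.03 total_interest=$80.03
After 7 (month_end (apply 2% monthly interest)): balance=$489.63 total_interest=$89.63
After 8 (month_end (apply 2% monthly interest)): balance=$499.42 total_interest=$99.42
After 9 (deposit($100)): balance=$599.42 total_interest=$99.42
After 10 (withdraw($50)): balance=$549.42 total_interest=$99.42
After 11 (withdraw($50)): balance=$499.42 total_interest=$99.42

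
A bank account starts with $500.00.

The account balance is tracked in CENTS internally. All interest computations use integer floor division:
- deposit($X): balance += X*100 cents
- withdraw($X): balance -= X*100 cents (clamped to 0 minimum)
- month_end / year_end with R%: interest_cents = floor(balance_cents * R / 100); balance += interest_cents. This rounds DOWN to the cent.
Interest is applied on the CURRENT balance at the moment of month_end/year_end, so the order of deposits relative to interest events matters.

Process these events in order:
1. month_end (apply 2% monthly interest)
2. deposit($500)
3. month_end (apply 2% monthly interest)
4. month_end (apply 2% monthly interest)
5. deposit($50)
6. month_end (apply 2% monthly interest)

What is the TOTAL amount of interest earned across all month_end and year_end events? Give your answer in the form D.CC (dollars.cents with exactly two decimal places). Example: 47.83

Answer: 72.81

Derivation:
After 1 (month_end (apply 2% monthly interest)): balance=$510.00 total_interest=$10.00
After 2 (deposit($500)): balance=$1010.00 total_interest=$10.00
After 3 (month_end (apply 2% monthly interest)): balance=$1030.20 total_interest=$30.20
After 4 (month_end (apply 2% monthly interest)): balance=$1050.80 total_interest=$50.80
After 5 (deposit($50)): balance=$1100.80 total_interest=$50.80
After 6 (month_end (apply 2% monthly interest)): balance=$1122.81 total_interest=$72.81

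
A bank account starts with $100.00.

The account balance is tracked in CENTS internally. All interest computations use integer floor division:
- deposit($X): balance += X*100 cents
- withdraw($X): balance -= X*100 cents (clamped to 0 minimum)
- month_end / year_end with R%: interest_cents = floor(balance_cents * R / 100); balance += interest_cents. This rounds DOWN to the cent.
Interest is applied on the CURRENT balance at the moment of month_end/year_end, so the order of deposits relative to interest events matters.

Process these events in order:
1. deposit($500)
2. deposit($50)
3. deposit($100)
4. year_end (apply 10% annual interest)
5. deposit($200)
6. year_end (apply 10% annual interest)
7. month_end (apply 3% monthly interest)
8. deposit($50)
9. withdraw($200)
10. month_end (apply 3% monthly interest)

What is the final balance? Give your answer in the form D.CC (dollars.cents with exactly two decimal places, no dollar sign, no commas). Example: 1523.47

After 1 (deposit($500)): balance=$600.00 total_interest=$0.00
After 2 (deposit($50)): balance=$650.00 total_interest=$0.00
After 3 (deposit($100)): balance=$750.00 total_interest=$0.00
After 4 (year_end (apply 10% annual interest)): balance=$825.00 total_interest=$75.00
After 5 (deposit($200)): balance=$1025.00 total_interest=$75.00
After 6 (year_end (apply 10% annual interest)): balance=$1127.50 total_interest=$177.50
After 7 (month_end (apply 3% monthly interest)): balance=$1161.32 total_interest=$211.32
After 8 (deposit($50)): balance=$1211.32 total_interest=$211.32
After 9 (withdraw($200)): balance=$1011.32 total_interest=$211.32
After 10 (month_end (apply 3% monthly interest)): balance=$1041.65 total_interest=$241.65

Answer: 1041.65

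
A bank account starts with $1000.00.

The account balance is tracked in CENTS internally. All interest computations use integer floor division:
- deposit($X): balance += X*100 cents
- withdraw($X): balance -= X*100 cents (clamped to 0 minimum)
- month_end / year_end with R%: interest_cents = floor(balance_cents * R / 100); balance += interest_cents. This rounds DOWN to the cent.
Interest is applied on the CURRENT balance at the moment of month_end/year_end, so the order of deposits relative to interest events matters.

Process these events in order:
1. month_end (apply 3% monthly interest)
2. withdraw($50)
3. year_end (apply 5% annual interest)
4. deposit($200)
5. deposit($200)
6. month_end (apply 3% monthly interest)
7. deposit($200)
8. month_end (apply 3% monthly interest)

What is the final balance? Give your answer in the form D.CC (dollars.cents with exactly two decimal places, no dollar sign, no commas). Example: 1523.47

Answer: 1722.02

Derivation:
After 1 (month_end (apply 3% monthly interest)): balance=$1030.00 total_interest=$30.00
After 2 (withdraw($50)): balance=$980.00 total_interest=$30.00
After 3 (year_end (apply 5% annual interest)): balance=$1029.00 total_interest=$79.00
After 4 (deposit($200)): balance=$1229.00 total_interest=$79.00
After 5 (deposit($200)): balance=$1429.00 total_interest=$79.00
After 6 (month_end (apply 3% monthly interest)): balance=$1471.87 total_interest=$121.87
After 7 (deposit($200)): balance=$1671.87 total_interest=$121.87
After 8 (month_end (apply 3% monthly interest)): balance=$1722.02 total_interest=$172.02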